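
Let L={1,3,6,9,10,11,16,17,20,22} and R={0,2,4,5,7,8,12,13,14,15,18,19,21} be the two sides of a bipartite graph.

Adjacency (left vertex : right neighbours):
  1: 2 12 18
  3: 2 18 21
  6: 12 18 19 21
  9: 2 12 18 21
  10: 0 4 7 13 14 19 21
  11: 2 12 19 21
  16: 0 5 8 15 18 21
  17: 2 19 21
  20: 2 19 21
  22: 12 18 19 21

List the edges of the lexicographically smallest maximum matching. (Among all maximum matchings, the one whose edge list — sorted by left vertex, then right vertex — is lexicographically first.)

Lex-smallest maximum matching: {(1,2), (3,18), (6,12), (9,21), (10,0), (11,19), (16,5)}

|M| = 7 (so the lex-smallest maximum matching has 7 edges)
process left vertices in ascending order; for each, take the smallest-labelled available neighbour that still permits 7 edges overall, or leave it unmatched if none does
lex-smallest matching: {1-2, 3-18, 6-12, 9-21, 10-0, 11-19, 16-5}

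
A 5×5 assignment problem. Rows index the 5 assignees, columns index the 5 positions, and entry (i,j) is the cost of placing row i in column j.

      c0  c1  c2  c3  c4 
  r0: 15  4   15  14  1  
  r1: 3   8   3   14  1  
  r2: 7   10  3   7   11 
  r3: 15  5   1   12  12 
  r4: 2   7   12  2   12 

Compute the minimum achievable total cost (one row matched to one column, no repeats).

optimal assignment: row0→col4 (cost 1), row1→col0 (cost 3), row2→col2 (cost 3), row3→col1 (cost 5), row4→col3 (cost 2)
total = 1 + 3 + 3 + 5 + 2 = 14

Minimum assignment cost: 14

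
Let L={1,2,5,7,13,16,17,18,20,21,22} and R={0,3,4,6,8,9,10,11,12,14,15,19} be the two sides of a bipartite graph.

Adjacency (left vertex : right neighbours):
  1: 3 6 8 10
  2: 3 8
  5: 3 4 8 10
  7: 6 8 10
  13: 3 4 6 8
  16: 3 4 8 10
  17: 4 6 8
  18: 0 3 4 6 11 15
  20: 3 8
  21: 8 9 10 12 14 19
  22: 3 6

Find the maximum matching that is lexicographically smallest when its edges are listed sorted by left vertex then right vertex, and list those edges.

Lex-smallest maximum matching: {(1,3), (2,8), (5,4), (7,6), (16,10), (18,0), (21,9)}

|M| = 7 (so the lex-smallest maximum matching has 7 edges)
process left vertices in ascending order; for each, take the smallest-labelled available neighbour that still permits 7 edges overall, or leave it unmatched if none does
lex-smallest matching: {1-3, 2-8, 5-4, 7-6, 16-10, 18-0, 21-9}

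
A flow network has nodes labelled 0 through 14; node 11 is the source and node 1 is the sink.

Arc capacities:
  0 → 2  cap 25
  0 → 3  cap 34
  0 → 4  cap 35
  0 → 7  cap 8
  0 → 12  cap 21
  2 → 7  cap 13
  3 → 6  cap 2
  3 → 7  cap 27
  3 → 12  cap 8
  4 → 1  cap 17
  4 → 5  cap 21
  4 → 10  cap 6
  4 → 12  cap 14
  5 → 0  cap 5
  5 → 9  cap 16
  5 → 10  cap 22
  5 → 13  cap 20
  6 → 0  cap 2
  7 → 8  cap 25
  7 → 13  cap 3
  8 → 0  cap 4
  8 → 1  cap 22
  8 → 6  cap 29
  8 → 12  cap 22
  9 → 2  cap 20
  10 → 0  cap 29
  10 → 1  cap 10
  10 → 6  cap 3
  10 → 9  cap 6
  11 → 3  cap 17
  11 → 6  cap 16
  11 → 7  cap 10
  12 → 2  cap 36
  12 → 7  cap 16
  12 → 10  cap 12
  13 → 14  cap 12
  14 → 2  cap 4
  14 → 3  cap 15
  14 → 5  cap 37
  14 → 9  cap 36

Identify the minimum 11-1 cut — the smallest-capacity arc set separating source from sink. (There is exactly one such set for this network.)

Min-cut arcs: {(6,0), (11,3), (11,7)} (total capacity 29)

augment #1: 11→7→8→1 push 10
augment #2: 11→3→7→8→1 push 12
augment #3: 11→3→12→10→1 push 5
augment #4: 11→6→0→4→1 push 2
max flow = 29; residual-reachable set from 11 gives S-side
cut edges (S→T): {(6,0), (11,3), (11,7)} total cap 29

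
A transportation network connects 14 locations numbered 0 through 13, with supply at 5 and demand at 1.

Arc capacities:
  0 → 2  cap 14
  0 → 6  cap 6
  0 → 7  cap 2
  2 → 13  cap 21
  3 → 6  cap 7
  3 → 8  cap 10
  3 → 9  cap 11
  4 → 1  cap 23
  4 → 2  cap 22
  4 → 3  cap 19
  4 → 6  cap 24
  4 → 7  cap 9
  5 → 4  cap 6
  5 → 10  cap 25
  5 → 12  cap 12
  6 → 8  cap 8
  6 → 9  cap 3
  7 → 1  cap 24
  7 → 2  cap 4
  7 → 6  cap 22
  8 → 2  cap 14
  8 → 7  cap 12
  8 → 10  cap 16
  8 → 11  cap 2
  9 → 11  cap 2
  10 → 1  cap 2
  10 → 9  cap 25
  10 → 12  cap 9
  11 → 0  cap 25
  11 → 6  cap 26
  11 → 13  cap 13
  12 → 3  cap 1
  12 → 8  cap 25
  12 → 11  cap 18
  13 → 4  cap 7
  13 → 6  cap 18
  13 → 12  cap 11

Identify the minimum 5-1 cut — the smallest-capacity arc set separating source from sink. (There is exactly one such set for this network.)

Min-cut arcs: {(0,7), (5,4), (8,7), (10,1), (13,4)} (total capacity 29)

augment #1: 5→4→1 push 6
augment #2: 5→10→1 push 2
augment #3: 5→12→8→7→1 push 12
augment #4: 5→10→9→11→0→7→1 push 2
augment #5: 5→10→12→11→13→4→1 push 7
max flow = 29; residual-reachable set from 5 gives S-side
cut edges (S→T): {(0,7), (5,4), (8,7), (10,1), (13,4)} total cap 29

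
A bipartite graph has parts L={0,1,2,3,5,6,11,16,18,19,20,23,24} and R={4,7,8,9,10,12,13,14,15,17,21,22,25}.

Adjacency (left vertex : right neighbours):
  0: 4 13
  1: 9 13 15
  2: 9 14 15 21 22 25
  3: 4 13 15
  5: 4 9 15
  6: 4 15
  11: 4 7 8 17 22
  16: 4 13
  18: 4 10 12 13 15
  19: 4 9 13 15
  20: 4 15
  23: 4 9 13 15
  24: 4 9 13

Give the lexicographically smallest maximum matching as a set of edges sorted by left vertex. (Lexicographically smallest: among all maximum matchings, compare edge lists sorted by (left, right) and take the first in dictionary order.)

|M| = 7 (so the lex-smallest maximum matching has 7 edges)
process left vertices in ascending order; for each, take the smallest-labelled available neighbour that still permits 7 edges overall, or leave it unmatched if none does
lex-smallest matching: {0-4, 1-9, 2-14, 3-13, 5-15, 11-7, 18-10}

Lex-smallest maximum matching: {(0,4), (1,9), (2,14), (3,13), (5,15), (11,7), (18,10)}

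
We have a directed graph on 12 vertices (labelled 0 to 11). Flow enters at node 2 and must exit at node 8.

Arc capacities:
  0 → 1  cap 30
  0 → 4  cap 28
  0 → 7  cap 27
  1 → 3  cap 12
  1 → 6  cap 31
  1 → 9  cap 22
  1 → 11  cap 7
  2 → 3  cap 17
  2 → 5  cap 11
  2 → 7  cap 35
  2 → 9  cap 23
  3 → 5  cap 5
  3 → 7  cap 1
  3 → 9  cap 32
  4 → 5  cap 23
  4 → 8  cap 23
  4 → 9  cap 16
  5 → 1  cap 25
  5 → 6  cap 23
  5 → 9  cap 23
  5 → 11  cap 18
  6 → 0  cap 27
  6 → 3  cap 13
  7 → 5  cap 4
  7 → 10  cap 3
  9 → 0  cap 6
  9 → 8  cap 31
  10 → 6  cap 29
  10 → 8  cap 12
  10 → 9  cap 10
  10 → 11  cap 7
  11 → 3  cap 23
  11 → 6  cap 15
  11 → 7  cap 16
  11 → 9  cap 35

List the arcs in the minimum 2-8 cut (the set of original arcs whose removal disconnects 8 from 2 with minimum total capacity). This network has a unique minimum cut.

augment #1: 2→9→8 push 23
augment #2: 2→3→9→8 push 8
augment #3: 2→7→10→8 push 3
augment #4: 2→3→9→0→4→8 push 6
augment #5: 2→5→6→0→4→8 push 11
augment #6: 2→3→5→6→0→4→8 push 3
augment #7: 2→7→5→6→0→4→8 push 3
max flow = 57; residual-reachable set from 2 gives S-side
cut edges (S→T): {(4,8), (7,10), (9,8)} total cap 57

Min-cut arcs: {(4,8), (7,10), (9,8)} (total capacity 57)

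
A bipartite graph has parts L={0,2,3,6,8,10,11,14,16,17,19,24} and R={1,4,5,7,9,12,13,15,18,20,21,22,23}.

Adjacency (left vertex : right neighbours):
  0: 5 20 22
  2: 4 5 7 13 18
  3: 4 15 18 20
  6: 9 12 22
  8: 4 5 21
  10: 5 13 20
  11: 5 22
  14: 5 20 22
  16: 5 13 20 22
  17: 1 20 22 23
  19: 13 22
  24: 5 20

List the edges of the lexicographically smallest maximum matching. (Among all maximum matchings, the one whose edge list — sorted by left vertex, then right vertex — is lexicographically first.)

|M| = 9 (so the lex-smallest maximum matching has 9 edges)
process left vertices in ascending order; for each, take the smallest-labelled available neighbour that still permits 9 edges overall, or leave it unmatched if none does
lex-smallest matching: {0-5, 2-4, 3-15, 6-9, 8-21, 10-13, 11-22, 14-20, 17-1}

Lex-smallest maximum matching: {(0,5), (2,4), (3,15), (6,9), (8,21), (10,13), (11,22), (14,20), (17,1)}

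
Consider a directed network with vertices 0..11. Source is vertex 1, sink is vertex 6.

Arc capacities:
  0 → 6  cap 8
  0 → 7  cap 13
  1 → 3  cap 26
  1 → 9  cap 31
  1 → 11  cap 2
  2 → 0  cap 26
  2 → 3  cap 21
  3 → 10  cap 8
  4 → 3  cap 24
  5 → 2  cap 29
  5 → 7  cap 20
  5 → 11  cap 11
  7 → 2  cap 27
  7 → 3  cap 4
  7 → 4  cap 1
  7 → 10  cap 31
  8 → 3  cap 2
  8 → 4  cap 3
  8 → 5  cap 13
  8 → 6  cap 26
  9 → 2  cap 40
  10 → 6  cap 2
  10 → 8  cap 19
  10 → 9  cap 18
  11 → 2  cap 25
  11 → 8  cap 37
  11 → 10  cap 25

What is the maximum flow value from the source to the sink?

augment #1: 1→3→10→6 bottleneck 2, total now 2
augment #2: 1→11→8→6 bottleneck 2, total now 4
augment #3: 1→3→10→8→6 bottleneck 6, total now 10
augment #4: 1→9→2→0→6 bottleneck 8, total now 18
augment #5: 1→9→2→0→7→10→8→6 bottleneck 13, total now 31

Maximum flow value: 31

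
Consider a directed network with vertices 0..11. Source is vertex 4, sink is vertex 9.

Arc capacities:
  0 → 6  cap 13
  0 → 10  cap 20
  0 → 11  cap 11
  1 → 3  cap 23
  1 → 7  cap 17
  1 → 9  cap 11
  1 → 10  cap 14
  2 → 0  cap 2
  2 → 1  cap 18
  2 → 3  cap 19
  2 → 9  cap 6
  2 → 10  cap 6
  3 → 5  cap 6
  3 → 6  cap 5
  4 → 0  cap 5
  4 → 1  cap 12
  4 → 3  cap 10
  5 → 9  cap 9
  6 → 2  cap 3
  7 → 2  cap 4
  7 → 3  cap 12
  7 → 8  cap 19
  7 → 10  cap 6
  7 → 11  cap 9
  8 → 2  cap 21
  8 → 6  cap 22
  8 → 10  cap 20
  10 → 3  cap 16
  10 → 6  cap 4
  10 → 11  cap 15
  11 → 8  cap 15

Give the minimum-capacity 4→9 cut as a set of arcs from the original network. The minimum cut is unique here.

Min-cut arcs: {(1,9), (2,9), (3,5)} (total capacity 23)

augment #1: 4→1→9 push 11
augment #2: 4→3→5→9 push 6
augment #3: 4→0→6→2→9 push 3
augment #4: 4→1→7→2→9 push 1
augment #5: 4→0→11→8→2→9 push 2
max flow = 23; residual-reachable set from 4 gives S-side
cut edges (S→T): {(1,9), (2,9), (3,5)} total cap 23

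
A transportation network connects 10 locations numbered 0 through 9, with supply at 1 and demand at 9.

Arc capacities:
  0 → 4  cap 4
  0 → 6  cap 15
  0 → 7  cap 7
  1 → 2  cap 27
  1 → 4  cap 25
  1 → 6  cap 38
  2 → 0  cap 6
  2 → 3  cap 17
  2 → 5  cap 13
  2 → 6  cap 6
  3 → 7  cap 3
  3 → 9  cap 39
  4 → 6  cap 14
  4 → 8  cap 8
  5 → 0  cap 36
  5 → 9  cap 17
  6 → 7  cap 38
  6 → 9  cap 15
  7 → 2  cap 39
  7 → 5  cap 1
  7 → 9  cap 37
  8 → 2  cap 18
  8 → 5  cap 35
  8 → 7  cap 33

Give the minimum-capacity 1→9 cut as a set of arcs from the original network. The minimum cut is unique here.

Min-cut arcs: {(2,3), (5,9), (6,9), (7,9)} (total capacity 86)

augment #1: 1→6→9 push 15
augment #2: 1→2→3→9 push 17
augment #3: 1→2→5→9 push 10
augment #4: 1→6→7→9 push 23
augment #5: 1→4→6→7→9 push 14
augment #6: 1→4→8→5→9 push 7
max flow = 86; residual-reachable set from 1 gives S-side
cut edges (S→T): {(2,3), (5,9), (6,9), (7,9)} total cap 86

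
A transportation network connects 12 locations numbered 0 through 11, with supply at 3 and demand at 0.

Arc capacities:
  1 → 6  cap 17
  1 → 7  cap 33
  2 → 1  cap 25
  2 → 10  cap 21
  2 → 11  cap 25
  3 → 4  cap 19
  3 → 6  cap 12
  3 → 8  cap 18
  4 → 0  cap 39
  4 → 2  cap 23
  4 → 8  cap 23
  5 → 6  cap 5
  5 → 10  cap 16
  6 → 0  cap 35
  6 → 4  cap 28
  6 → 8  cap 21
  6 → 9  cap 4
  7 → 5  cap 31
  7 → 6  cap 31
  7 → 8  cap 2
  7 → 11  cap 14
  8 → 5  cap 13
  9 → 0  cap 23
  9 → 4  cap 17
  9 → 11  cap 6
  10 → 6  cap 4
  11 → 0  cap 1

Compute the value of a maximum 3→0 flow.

augment #1: 3→4→0 bottleneck 19, total now 19
augment #2: 3→6→0 bottleneck 12, total now 31
augment #3: 3→8→5→6→0 bottleneck 5, total now 36
augment #4: 3→8→5→10→6→0 bottleneck 4, total now 40

Maximum flow value: 40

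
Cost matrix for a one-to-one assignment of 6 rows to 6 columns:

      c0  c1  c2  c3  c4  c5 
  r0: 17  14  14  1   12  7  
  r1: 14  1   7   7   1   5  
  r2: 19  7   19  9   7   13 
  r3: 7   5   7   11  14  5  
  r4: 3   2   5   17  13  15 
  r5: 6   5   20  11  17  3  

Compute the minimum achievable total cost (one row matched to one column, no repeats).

Minimum assignment cost: 22

one of 2 optimal assignments: row0→col3 (cost 1), row1→col1 (cost 1), row2→col4 (cost 7), row3→col2 (cost 7), row4→col0 (cost 3), row5→col5 (cost 3)
total = 1 + 1 + 7 + 7 + 3 + 3 = 22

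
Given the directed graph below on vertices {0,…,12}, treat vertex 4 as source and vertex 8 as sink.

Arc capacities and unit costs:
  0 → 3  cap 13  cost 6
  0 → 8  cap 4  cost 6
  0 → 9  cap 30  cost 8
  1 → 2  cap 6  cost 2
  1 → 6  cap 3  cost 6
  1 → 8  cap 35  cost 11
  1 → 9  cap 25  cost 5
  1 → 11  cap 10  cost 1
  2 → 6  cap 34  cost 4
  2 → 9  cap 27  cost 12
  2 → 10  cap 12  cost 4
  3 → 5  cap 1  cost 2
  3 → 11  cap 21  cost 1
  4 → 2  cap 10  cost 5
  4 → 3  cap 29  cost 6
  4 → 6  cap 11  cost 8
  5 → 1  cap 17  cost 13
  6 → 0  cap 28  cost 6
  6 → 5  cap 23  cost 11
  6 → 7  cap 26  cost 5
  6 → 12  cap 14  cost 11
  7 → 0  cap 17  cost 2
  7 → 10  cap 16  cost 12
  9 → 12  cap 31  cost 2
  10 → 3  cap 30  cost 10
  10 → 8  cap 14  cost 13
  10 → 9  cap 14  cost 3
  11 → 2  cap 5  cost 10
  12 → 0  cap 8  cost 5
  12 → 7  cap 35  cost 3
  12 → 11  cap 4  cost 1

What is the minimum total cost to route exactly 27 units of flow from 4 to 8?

Minimum cost for 27 units: 859

shortest-cost path #1: 4→6→0→8 push 4 @ unit cost 20 (adds 80)
shortest-cost path #2: 4→2→10→8 push 10 @ unit cost 22 (adds 220)
shortest-cost path #3: 4→3→5→1→8 push 1 @ unit cost 32 (adds 32)
shortest-cost path #4: 4→3→11→2→10→8 push 2 @ unit cost 34 (adds 68)
shortest-cost path #5: 4→6→7→10→8 push 2 @ unit cost 38 (adds 76)
shortest-cost path #6: 4→6→5→1→8 push 5 @ unit cost 43 (adds 215)
shortest-cost path #7: 4→3→11→2→6→5→1→8 push 3 @ unit cost 56 (adds 168)
total cost = 859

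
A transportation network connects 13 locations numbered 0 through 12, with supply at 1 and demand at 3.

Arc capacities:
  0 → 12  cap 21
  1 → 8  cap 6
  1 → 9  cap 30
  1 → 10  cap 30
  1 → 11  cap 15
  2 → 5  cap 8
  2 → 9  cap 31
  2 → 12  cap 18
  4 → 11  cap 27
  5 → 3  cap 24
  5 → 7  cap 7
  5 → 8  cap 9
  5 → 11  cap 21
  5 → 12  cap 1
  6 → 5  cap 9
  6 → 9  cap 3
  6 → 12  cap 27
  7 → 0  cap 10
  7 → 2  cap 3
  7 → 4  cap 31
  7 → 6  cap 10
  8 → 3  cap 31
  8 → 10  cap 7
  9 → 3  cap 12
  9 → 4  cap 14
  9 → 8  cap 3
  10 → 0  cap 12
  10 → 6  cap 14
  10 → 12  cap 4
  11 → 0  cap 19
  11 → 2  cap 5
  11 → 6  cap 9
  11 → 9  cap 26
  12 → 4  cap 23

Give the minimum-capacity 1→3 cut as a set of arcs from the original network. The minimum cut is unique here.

augment #1: 1→8→3 push 6
augment #2: 1→9→3 push 12
augment #3: 1→9→8→3 push 3
augment #4: 1→10→6→5→3 push 9
augment #5: 1→11→2→5→3 push 5
max flow = 35; residual-reachable set from 1 gives S-side
cut edges (S→T): {(1,8), (6,5), (9,3), (9,8), (11,2)} total cap 35

Min-cut arcs: {(1,8), (6,5), (9,3), (9,8), (11,2)} (total capacity 35)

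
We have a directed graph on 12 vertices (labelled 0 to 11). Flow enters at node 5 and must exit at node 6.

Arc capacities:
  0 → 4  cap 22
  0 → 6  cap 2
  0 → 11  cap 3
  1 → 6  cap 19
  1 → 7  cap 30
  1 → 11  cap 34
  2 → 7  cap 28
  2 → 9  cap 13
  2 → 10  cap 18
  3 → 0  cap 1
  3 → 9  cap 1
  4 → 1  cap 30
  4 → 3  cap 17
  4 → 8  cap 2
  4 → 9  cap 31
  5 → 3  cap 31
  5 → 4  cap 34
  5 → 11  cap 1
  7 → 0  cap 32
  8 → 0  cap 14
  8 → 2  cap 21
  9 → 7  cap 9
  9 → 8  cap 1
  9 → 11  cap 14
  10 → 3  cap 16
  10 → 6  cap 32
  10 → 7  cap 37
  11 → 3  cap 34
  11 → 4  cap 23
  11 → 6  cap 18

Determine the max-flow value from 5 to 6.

Maximum flow value: 37

augment #1: 5→11→6 bottleneck 1, total now 1
augment #2: 5→3→0→6 bottleneck 1, total now 2
augment #3: 5→4→1→6 bottleneck 19, total now 21
augment #4: 5→3→9→11→6 bottleneck 1, total now 22
augment #5: 5→4→1→11→6 bottleneck 11, total now 33
augment #6: 5→4→8→0→6 bottleneck 1, total now 34
augment #7: 5→4→9→11→6 bottleneck 3, total now 37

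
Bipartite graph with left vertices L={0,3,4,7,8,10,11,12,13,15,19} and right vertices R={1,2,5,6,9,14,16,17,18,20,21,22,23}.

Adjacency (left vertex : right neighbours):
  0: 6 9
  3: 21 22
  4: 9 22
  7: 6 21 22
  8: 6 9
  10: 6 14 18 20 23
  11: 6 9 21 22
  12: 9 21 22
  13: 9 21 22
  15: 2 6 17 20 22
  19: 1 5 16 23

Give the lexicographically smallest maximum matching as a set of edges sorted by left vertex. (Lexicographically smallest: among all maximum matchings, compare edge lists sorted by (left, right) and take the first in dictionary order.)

|M| = 7 (so the lex-smallest maximum matching has 7 edges)
process left vertices in ascending order; for each, take the smallest-labelled available neighbour that still permits 7 edges overall, or leave it unmatched if none does
lex-smallest matching: {0-6, 3-21, 4-9, 7-22, 10-14, 15-2, 19-1}

Lex-smallest maximum matching: {(0,6), (3,21), (4,9), (7,22), (10,14), (15,2), (19,1)}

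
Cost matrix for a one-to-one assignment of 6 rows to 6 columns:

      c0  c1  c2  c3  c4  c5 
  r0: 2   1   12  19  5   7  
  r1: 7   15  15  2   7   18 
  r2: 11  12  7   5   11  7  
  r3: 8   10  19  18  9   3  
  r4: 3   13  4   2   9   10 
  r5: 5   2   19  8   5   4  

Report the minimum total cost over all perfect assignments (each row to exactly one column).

optimal assignment: row0→col1 (cost 1), row1→col3 (cost 2), row2→col2 (cost 7), row3→col5 (cost 3), row4→col0 (cost 3), row5→col4 (cost 5)
total = 1 + 2 + 7 + 3 + 3 + 5 = 21

Minimum assignment cost: 21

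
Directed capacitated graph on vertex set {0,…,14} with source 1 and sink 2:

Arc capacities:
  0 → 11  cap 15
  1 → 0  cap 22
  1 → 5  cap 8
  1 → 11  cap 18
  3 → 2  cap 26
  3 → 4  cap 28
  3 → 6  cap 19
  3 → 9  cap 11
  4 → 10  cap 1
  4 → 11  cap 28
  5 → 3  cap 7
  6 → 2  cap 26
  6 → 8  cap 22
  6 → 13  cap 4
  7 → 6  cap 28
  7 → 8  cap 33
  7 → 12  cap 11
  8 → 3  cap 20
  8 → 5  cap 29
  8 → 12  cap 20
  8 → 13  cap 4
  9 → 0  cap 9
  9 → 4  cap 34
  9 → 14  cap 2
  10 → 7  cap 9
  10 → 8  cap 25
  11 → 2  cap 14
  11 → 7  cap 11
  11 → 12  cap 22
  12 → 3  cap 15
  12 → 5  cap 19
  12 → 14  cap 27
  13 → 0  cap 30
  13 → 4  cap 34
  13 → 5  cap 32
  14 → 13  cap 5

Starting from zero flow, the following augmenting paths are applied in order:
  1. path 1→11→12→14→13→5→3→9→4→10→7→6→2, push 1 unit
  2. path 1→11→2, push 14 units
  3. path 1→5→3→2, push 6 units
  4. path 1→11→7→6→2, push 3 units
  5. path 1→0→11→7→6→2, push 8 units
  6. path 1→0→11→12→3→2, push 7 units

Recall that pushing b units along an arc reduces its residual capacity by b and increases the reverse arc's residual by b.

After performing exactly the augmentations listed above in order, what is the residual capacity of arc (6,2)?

Residual capacity of (6,2): 14

after path 1 (1→11→12→14→13→5→3→9→4→10→7→6→2, push 1): res(6,2)=25
after path 2 (1→11→2, push 14): res(6,2)=25
after path 3 (1→5→3→2, push 6): res(6,2)=25
after path 4 (1→11→7→6→2, push 3): res(6,2)=22
after path 5 (1→0→11→7→6→2, push 8): res(6,2)=14
after path 6 (1→0→11→12→3→2, push 7): res(6,2)=14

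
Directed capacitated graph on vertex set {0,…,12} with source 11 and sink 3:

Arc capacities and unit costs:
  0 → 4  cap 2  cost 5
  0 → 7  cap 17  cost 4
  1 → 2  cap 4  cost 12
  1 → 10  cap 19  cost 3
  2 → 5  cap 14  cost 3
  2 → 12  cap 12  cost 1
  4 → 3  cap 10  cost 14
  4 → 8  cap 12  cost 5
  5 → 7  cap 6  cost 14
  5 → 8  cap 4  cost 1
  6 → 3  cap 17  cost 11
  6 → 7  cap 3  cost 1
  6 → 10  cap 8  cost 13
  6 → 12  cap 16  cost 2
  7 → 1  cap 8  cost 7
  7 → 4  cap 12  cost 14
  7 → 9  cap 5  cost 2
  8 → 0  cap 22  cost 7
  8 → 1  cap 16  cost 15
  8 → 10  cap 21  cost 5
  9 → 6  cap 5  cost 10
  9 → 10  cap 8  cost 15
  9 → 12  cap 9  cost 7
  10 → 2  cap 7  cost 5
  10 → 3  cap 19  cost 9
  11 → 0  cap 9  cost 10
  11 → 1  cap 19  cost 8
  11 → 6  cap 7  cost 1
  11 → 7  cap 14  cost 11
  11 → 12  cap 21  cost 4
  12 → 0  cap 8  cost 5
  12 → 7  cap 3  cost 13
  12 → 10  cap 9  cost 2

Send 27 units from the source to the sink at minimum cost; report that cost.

Minimum cost for 27 units: 447

shortest-cost path #1: 11→6→3 push 7 @ unit cost 12 (adds 84)
shortest-cost path #2: 11→12→10→3 push 9 @ unit cost 15 (adds 135)
shortest-cost path #3: 11→1→10→3 push 10 @ unit cost 20 (adds 200)
shortest-cost path #4: 11→12→0→4→3 push 1 @ unit cost 28 (adds 28)
total cost = 447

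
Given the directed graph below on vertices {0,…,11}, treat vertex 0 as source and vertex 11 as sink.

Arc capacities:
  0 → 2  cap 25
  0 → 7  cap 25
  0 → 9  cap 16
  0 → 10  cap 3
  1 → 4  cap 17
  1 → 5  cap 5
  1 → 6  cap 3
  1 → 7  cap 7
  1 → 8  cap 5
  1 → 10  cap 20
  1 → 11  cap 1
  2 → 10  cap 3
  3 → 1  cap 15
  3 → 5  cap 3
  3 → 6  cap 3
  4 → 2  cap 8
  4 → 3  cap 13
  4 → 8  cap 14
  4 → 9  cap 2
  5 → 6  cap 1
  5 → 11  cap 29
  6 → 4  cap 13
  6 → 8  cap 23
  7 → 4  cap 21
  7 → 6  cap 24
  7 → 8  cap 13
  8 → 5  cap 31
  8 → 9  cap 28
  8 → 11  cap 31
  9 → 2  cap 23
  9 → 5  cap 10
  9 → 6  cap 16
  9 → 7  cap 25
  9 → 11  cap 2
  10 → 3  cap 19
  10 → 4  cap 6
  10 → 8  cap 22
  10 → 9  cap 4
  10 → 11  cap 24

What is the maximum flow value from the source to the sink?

Maximum flow value: 47

augment #1: 0→9→11 bottleneck 2, total now 2
augment #2: 0→10→11 bottleneck 3, total now 5
augment #3: 0→2→10→11 bottleneck 3, total now 8
augment #4: 0→7→8→11 bottleneck 13, total now 21
augment #5: 0→9→5→11 bottleneck 10, total now 31
augment #6: 0→7→4→8→11 bottleneck 12, total now 43
augment #7: 0→9→6→8→11 bottleneck 4, total now 47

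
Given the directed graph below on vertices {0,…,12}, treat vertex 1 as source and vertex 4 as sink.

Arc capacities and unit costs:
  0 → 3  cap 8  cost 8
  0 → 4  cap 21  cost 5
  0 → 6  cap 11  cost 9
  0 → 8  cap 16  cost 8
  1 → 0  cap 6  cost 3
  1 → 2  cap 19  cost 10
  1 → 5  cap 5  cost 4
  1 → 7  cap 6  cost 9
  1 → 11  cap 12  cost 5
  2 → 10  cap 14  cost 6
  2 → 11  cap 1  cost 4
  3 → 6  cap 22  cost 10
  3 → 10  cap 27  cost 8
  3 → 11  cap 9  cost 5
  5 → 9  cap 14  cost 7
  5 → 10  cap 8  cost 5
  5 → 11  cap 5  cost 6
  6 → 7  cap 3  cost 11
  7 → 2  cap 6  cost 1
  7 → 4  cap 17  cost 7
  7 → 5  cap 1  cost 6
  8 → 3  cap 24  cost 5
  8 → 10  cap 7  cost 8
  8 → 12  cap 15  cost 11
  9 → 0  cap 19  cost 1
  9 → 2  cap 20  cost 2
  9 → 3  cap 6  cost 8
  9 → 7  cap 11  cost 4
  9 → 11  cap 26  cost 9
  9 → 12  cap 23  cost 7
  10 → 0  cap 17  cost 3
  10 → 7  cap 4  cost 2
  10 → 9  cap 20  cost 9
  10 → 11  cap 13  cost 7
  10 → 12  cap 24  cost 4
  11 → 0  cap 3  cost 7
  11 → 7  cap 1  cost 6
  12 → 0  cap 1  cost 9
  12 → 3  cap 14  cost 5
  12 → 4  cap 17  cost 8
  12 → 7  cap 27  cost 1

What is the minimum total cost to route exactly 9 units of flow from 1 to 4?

Minimum cost for 9 units: 96

shortest-cost path #1: 1→0→4 push 6 @ unit cost 8 (adds 48)
shortest-cost path #2: 1→7→4 push 3 @ unit cost 16 (adds 48)
total cost = 96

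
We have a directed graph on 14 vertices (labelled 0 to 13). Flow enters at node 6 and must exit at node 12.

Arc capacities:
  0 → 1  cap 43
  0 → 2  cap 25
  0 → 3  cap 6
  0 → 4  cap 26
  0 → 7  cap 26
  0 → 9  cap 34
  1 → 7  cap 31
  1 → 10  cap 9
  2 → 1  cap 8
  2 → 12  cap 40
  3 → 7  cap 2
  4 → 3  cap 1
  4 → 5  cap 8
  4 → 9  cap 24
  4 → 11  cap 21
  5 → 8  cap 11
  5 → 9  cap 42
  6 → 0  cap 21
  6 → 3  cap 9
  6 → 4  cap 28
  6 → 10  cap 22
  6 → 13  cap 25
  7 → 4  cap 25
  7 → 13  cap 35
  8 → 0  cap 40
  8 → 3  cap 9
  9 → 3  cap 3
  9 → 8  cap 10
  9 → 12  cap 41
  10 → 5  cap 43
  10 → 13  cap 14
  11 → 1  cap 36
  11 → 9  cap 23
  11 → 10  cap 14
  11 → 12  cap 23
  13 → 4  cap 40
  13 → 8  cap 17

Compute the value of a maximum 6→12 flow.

augment #1: 6→0→2→12 bottleneck 21, total now 21
augment #2: 6→4→9→12 bottleneck 24, total now 45
augment #3: 6→4→11→12 bottleneck 4, total now 49
augment #4: 6→10→5→9→12 bottleneck 17, total now 66
augment #5: 6→13→4→11→12 bottleneck 17, total now 83
augment #6: 6→13→8→0→2→12 bottleneck 4, total now 87

Maximum flow value: 87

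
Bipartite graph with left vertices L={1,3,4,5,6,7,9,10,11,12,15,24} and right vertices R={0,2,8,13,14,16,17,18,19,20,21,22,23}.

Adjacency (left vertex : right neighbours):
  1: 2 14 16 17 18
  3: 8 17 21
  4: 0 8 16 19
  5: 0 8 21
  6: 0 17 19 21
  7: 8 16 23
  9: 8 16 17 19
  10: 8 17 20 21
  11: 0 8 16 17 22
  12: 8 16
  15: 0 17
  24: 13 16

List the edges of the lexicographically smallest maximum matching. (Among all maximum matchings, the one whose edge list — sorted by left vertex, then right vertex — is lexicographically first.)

Lex-smallest maximum matching: {(1,2), (3,8), (4,0), (5,21), (6,17), (7,23), (9,19), (10,20), (11,22), (12,16), (24,13)}

|M| = 11 (so the lex-smallest maximum matching has 11 edges)
process left vertices in ascending order; for each, take the smallest-labelled available neighbour that still permits 11 edges overall, or leave it unmatched if none does
lex-smallest matching: {1-2, 3-8, 4-0, 5-21, 6-17, 7-23, 9-19, 10-20, 11-22, 12-16, 24-13}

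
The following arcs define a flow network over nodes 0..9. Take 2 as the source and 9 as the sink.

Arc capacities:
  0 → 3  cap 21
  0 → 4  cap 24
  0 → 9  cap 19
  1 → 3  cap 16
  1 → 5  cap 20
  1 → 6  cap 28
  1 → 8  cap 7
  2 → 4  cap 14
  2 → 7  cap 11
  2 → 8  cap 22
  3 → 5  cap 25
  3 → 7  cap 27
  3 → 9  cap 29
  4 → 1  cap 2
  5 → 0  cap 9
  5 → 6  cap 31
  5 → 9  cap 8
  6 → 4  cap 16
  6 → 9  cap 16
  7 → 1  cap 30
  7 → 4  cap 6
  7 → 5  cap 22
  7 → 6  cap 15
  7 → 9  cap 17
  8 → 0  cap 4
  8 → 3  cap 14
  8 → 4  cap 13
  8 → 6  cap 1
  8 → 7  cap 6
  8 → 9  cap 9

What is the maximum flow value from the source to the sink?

augment #1: 2→7→9 bottleneck 11, total now 11
augment #2: 2→8→9 bottleneck 9, total now 20
augment #3: 2→8→0→9 bottleneck 4, total now 24
augment #4: 2→8→3→9 bottleneck 9, total now 33
augment #5: 2→4→1→3→9 bottleneck 2, total now 35

Maximum flow value: 35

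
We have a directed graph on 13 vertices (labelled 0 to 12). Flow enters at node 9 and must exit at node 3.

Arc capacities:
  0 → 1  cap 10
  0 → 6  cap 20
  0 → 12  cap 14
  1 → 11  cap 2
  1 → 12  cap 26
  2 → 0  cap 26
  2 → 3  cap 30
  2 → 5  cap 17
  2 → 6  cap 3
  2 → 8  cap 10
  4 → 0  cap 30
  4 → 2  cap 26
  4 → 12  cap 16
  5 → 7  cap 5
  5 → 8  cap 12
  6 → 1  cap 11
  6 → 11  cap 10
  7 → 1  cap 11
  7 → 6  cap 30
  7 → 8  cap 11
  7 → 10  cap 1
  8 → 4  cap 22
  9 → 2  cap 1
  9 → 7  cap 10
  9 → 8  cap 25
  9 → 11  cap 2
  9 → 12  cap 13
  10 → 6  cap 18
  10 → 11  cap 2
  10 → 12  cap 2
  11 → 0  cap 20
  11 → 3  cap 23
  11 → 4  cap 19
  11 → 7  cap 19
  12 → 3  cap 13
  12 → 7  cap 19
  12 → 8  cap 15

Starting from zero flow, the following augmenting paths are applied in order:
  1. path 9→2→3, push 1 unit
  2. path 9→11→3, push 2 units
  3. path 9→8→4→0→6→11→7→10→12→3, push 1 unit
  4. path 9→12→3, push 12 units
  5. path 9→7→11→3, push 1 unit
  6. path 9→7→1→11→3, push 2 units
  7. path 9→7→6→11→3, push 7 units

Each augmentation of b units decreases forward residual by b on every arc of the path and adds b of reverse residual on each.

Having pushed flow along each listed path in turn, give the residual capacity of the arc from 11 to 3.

Residual capacity of (11,3): 11

after path 1 (9→2→3, push 1): res(11,3)=23
after path 2 (9→11→3, push 2): res(11,3)=21
after path 3 (9→8→4→0→6→11→7→10→12→3, push 1): res(11,3)=21
after path 4 (9→12→3, push 12): res(11,3)=21
after path 5 (9→7→11→3, push 1): res(11,3)=20
after path 6 (9→7→1→11→3, push 2): res(11,3)=18
after path 7 (9→7→6→11→3, push 7): res(11,3)=11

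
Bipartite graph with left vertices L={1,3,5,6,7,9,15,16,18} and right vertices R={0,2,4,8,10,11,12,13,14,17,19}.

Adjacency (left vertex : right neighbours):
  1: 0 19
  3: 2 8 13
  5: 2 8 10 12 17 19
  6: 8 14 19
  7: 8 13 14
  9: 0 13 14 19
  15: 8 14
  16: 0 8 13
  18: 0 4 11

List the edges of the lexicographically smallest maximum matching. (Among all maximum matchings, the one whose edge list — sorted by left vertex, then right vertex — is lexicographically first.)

Lex-smallest maximum matching: {(1,0), (3,2), (5,10), (6,8), (7,13), (9,19), (15,14), (18,4)}

|M| = 8 (so the lex-smallest maximum matching has 8 edges)
process left vertices in ascending order; for each, take the smallest-labelled available neighbour that still permits 8 edges overall, or leave it unmatched if none does
lex-smallest matching: {1-0, 3-2, 5-10, 6-8, 7-13, 9-19, 15-14, 18-4}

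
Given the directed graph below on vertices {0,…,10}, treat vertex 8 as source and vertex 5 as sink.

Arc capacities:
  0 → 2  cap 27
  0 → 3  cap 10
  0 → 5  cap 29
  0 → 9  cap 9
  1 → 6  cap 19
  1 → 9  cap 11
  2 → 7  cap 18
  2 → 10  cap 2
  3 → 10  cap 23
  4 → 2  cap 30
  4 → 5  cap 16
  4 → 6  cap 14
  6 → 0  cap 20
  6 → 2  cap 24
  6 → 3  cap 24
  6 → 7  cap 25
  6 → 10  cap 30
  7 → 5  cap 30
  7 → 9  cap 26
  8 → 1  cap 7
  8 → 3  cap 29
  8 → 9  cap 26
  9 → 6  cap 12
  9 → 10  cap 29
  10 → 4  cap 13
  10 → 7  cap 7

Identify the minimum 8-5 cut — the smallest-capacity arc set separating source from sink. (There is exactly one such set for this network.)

augment #1: 8→1→6→0→5 push 7
augment #2: 8→3→10→4→5 push 13
augment #3: 8→3→10→7→5 push 7
augment #4: 8→9→6→0→5 push 12
max flow = 39; residual-reachable set from 8 gives S-side
cut edges (S→T): {(8,1), (9,6), (10,4), (10,7)} total cap 39

Min-cut arcs: {(8,1), (9,6), (10,4), (10,7)} (total capacity 39)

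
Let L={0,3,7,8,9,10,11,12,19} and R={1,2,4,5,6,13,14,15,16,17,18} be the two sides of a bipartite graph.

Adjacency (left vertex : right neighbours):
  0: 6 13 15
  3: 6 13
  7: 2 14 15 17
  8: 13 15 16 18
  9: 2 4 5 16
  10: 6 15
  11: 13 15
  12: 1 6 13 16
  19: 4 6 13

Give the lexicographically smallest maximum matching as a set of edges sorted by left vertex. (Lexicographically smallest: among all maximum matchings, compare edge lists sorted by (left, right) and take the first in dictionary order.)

Lex-smallest maximum matching: {(0,6), (3,13), (7,2), (8,16), (9,5), (10,15), (12,1), (19,4)}

|M| = 8 (so the lex-smallest maximum matching has 8 edges)
process left vertices in ascending order; for each, take the smallest-labelled available neighbour that still permits 8 edges overall, or leave it unmatched if none does
lex-smallest matching: {0-6, 3-13, 7-2, 8-16, 9-5, 10-15, 12-1, 19-4}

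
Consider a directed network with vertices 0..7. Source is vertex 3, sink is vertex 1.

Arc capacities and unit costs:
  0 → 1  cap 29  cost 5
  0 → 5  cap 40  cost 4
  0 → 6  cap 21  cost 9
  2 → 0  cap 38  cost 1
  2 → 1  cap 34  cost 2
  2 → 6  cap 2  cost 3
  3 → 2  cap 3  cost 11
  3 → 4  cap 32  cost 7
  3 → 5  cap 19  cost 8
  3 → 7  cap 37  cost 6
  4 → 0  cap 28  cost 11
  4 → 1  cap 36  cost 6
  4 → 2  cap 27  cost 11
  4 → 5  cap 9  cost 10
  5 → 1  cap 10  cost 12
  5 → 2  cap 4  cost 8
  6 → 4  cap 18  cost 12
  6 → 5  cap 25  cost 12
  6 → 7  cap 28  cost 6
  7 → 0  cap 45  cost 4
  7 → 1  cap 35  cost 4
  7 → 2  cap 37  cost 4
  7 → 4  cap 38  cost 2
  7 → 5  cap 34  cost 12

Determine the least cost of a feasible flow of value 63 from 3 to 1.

Minimum cost for 63 units: 712

shortest-cost path #1: 3→7→1 push 35 @ unit cost 10 (adds 350)
shortest-cost path #2: 3→7→2→1 push 2 @ unit cost 12 (adds 24)
shortest-cost path #3: 3→4→1 push 26 @ unit cost 13 (adds 338)
total cost = 712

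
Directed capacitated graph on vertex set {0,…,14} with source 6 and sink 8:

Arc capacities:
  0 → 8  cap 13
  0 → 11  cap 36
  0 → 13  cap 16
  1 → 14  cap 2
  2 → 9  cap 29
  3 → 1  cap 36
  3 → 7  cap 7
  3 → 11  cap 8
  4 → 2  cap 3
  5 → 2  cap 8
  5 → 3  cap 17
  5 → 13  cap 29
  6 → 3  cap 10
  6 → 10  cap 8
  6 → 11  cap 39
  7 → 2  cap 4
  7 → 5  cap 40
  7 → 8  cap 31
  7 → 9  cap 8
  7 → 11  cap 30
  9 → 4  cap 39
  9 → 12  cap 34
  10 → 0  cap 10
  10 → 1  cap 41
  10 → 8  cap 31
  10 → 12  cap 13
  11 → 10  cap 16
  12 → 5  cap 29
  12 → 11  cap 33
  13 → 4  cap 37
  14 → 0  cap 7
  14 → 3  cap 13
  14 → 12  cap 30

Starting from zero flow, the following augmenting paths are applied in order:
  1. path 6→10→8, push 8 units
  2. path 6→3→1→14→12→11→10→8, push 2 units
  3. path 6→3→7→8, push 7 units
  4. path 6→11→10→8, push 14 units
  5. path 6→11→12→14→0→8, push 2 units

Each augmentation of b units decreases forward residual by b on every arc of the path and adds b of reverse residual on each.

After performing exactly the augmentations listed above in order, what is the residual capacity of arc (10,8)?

Residual capacity of (10,8): 7

after path 1 (6→10→8, push 8): res(10,8)=23
after path 2 (6→3→1→14→12→11→10→8, push 2): res(10,8)=21
after path 3 (6→3→7→8, push 7): res(10,8)=21
after path 4 (6→11→10→8, push 14): res(10,8)=7
after path 5 (6→11→12→14→0→8, push 2): res(10,8)=7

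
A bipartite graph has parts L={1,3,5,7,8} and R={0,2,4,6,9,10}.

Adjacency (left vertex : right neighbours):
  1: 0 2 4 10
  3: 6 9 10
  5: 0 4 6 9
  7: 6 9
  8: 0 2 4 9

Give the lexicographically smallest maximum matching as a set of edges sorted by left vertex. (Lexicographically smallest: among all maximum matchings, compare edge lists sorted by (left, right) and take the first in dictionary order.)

Lex-smallest maximum matching: {(1,0), (3,6), (5,4), (7,9), (8,2)}

|M| = 5 (so the lex-smallest maximum matching has 5 edges)
process left vertices in ascending order; for each, take the smallest-labelled available neighbour that still permits 5 edges overall, or leave it unmatched if none does
lex-smallest matching: {1-0, 3-6, 5-4, 7-9, 8-2}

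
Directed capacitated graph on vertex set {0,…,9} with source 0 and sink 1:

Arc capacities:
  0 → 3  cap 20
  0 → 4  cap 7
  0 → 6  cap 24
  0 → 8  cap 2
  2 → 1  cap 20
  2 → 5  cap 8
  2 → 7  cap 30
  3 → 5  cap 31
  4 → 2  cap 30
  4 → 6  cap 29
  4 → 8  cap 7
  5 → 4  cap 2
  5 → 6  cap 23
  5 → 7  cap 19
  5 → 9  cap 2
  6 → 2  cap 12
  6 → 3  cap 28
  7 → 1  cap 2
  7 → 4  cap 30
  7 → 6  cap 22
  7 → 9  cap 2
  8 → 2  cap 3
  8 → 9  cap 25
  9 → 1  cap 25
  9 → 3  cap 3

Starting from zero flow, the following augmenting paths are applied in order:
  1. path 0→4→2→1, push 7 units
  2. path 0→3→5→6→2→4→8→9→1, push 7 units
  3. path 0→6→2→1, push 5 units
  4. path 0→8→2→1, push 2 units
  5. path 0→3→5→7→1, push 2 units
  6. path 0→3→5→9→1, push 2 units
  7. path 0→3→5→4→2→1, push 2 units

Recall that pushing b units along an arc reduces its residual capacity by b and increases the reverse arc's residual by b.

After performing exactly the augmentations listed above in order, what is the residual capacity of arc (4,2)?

Residual capacity of (4,2): 28

after path 1 (0→4→2→1, push 7): res(4,2)=23
after path 2 (0→3→5→6→2→4→8→9→1, push 7): res(4,2)=30
after path 3 (0→6→2→1, push 5): res(4,2)=30
after path 4 (0→8→2→1, push 2): res(4,2)=30
after path 5 (0→3→5→7→1, push 2): res(4,2)=30
after path 6 (0→3→5→9→1, push 2): res(4,2)=30
after path 7 (0→3→5→4→2→1, push 2): res(4,2)=28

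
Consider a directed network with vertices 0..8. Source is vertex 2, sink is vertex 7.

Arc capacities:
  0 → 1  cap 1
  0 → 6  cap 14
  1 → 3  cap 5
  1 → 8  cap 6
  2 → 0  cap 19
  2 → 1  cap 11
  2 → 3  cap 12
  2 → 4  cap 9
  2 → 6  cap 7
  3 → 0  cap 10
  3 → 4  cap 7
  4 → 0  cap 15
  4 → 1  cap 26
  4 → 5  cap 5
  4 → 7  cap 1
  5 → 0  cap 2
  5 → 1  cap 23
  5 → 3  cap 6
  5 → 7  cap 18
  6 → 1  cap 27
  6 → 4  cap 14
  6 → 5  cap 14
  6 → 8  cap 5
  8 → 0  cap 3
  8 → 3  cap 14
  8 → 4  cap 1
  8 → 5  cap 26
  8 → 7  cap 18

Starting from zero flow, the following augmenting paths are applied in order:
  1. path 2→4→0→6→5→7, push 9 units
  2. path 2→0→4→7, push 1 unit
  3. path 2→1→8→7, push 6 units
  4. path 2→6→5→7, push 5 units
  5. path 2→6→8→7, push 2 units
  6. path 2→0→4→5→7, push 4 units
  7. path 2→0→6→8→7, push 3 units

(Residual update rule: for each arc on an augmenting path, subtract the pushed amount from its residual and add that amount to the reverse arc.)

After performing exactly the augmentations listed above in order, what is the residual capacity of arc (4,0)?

after path 1 (2→4→0→6→5→7, push 9): res(4,0)=6
after path 2 (2→0→4→7, push 1): res(4,0)=7
after path 3 (2→1→8→7, push 6): res(4,0)=7
after path 4 (2→6→5→7, push 5): res(4,0)=7
after path 5 (2→6→8→7, push 2): res(4,0)=7
after path 6 (2→0→4→5→7, push 4): res(4,0)=11
after path 7 (2→0→6→8→7, push 3): res(4,0)=11

Residual capacity of (4,0): 11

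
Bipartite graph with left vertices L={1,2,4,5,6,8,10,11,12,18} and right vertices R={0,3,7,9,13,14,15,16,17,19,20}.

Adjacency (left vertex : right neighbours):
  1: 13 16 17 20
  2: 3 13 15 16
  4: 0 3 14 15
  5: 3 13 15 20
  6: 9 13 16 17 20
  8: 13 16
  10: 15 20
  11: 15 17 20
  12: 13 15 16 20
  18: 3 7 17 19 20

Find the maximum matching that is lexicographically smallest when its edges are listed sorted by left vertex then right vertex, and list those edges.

Lex-smallest maximum matching: {(1,13), (2,3), (4,0), (5,15), (6,9), (8,16), (10,20), (11,17), (18,7)}

|M| = 9 (so the lex-smallest maximum matching has 9 edges)
process left vertices in ascending order; for each, take the smallest-labelled available neighbour that still permits 9 edges overall, or leave it unmatched if none does
lex-smallest matching: {1-13, 2-3, 4-0, 5-15, 6-9, 8-16, 10-20, 11-17, 18-7}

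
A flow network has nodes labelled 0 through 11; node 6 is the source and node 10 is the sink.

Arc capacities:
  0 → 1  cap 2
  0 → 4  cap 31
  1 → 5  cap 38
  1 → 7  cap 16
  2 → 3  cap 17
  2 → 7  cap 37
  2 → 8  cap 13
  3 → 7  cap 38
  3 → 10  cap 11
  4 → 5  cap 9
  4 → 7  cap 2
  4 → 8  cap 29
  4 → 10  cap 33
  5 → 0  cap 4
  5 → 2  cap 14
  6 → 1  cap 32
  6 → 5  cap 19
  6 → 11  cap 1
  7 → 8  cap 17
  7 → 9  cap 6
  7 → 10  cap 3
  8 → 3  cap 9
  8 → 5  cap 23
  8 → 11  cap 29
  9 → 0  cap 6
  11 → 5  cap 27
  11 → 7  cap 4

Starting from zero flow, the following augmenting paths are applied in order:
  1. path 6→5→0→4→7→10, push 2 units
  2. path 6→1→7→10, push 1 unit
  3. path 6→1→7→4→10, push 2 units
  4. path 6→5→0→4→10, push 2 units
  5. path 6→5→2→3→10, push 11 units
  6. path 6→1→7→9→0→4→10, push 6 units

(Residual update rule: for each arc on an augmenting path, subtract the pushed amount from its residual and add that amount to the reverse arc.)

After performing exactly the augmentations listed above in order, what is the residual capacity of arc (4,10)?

after path 1 (6→5→0→4→7→10, push 2): res(4,10)=33
after path 2 (6→1→7→10, push 1): res(4,10)=33
after path 3 (6→1→7→4→10, push 2): res(4,10)=31
after path 4 (6→5→0→4→10, push 2): res(4,10)=29
after path 5 (6→5→2→3→10, push 11): res(4,10)=29
after path 6 (6→1→7→9→0→4→10, push 6): res(4,10)=23

Residual capacity of (4,10): 23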